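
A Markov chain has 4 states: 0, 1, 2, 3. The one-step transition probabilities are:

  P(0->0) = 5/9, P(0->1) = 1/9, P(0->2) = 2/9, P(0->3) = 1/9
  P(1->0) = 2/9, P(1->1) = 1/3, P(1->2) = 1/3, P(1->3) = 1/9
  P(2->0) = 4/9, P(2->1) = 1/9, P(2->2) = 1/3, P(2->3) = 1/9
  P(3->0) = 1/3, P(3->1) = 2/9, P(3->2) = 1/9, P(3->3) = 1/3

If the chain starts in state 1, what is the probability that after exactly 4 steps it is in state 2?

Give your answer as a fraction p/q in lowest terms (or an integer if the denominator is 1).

Computing P^4 by repeated multiplication:
P^1 =
  0: [5/9, 1/9, 2/9, 1/9]
  1: [2/9, 1/3, 1/3, 1/9]
  2: [4/9, 1/9, 1/3, 1/9]
  3: [1/3, 2/9, 1/9, 1/3]
P^2 =
  0: [38/81, 4/27, 20/81, 11/81]
  1: [31/81, 16/81, 23/81, 11/81]
  2: [37/81, 4/27, 7/27, 11/81]
  3: [32/81, 16/81, 2/9, 5/27]
P^3 =
  0: [109/243, 116/729, 61/243, 103/729]
  1: [104/243, 124/729, 190/729, 103/729]
  2: [326/729, 116/729, 184/729, 103/729]
  3: [103/243, 128/729, 181/729, 37/243]
P^4 =
  0: [2908/6561, 1064/6561, 1654/6561, 935/6561]
  1: [959/2187, 40/243, 1669/6561, 935/6561]
  2: [323/729, 1064/6561, 1655/6561, 935/6561]
  3: [2858/6561, 1096/6561, 184/729, 317/2187]

(P^4)[1 -> 2] = 1669/6561

Answer: 1669/6561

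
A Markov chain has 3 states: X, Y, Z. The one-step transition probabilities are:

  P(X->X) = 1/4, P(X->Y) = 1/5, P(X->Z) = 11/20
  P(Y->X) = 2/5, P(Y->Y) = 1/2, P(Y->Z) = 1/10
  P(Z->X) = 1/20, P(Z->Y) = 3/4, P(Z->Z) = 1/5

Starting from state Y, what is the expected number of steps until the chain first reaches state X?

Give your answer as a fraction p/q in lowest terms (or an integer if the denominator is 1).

Answer: 36/13

Derivation:
Let h_i = expected steps to first reach X from state i.
Boundary: h_X = 0.
First-step equations for the other states:
  h_Y = 1 + 2/5*h_X + 1/2*h_Y + 1/10*h_Z
  h_Z = 1 + 1/20*h_X + 3/4*h_Y + 1/5*h_Z

Substituting h_X = 0 and rearranging gives the linear system (I - Q) h = 1:
  [1/2, -1/10] . (h_Y, h_Z) = 1
  [-3/4, 4/5] . (h_Y, h_Z) = 1

Solving yields:
  h_Y = 36/13
  h_Z = 50/13

Starting state is Y, so the expected hitting time is h_Y = 36/13.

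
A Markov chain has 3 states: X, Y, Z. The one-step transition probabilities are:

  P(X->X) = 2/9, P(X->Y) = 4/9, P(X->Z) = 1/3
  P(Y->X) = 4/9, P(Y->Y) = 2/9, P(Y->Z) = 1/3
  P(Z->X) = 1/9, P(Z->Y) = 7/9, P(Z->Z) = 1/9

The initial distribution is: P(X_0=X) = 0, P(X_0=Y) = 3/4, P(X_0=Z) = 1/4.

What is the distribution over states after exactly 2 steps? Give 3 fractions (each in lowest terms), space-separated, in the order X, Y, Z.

Answer: 22/81 37/81 22/81

Derivation:
Propagating the distribution step by step (d_{t+1} = d_t * P):
d_0 = (X=0, Y=3/4, Z=1/4)
  d_1[X] = 0*2/9 + 3/4*4/9 + 1/4*1/9 = 13/36
  d_1[Y] = 0*4/9 + 3/4*2/9 + 1/4*7/9 = 13/36
  d_1[Z] = 0*1/3 + 3/4*1/3 + 1/4*1/9 = 5/18
d_1 = (X=13/36, Y=13/36, Z=5/18)
  d_2[X] = 13/36*2/9 + 13/36*4/9 + 5/18*1/9 = 22/81
  d_2[Y] = 13/36*4/9 + 13/36*2/9 + 5/18*7/9 = 37/81
  d_2[Z] = 13/36*1/3 + 13/36*1/3 + 5/18*1/9 = 22/81
d_2 = (X=22/81, Y=37/81, Z=22/81)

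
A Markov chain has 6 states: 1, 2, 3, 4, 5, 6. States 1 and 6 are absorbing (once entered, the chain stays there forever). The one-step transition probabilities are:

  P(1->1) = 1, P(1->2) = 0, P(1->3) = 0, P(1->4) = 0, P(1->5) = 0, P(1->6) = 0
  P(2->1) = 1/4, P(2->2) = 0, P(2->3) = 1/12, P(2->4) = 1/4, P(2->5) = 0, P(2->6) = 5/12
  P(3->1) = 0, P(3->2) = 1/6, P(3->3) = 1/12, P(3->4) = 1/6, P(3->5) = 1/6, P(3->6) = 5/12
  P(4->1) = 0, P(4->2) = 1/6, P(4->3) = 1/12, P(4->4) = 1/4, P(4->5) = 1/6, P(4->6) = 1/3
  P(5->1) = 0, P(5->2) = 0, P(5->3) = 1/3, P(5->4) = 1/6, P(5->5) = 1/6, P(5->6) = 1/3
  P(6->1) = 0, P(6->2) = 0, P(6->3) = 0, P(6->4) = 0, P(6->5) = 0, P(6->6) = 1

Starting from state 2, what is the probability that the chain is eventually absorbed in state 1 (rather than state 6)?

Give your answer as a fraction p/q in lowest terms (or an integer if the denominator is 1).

Answer: 1251/4534

Derivation:
Let a_i = P(absorbed in 1 | start in state i).
Boundary conditions: a_1 = 1, a_6 = 0.
For each transient state i, a_i = sum_j P(i->j) * a_j:
  a_2 = 1/4*a_1 + 0*a_2 + 1/12*a_3 + 1/4*a_4 + 0*a_5 + 5/12*a_6
  a_3 = 0*a_1 + 1/6*a_2 + 1/12*a_3 + 1/6*a_4 + 1/6*a_5 + 5/12*a_6
  a_4 = 0*a_1 + 1/6*a_2 + 1/12*a_3 + 1/4*a_4 + 1/6*a_5 + 1/3*a_6
  a_5 = 0*a_1 + 0*a_2 + 1/3*a_3 + 1/6*a_4 + 1/6*a_5 + 1/3*a_6

Substituting a_1 = 1 and a_6 = 0, rearrange to (I - Q) a = r where r[i] = P(i -> 1):
  [1, -1/12, -1/4, 0] . (a_2, a_3, a_4, a_5) = 1/4
  [-1/6, 11/12, -1/6, -1/6] . (a_2, a_3, a_4, a_5) = 0
  [-1/6, -1/12, 3/4, -1/6] . (a_2, a_3, a_4, a_5) = 0
  [0, -1/3, -1/6, 5/6] . (a_2, a_3, a_4, a_5) = 0

Solving yields:
  a_2 = 1251/4534
  a_3 = 165/2267
  a_4 = 180/2267
  a_5 = 102/2267

Starting state is 2, so the absorption probability is a_2 = 1251/4534.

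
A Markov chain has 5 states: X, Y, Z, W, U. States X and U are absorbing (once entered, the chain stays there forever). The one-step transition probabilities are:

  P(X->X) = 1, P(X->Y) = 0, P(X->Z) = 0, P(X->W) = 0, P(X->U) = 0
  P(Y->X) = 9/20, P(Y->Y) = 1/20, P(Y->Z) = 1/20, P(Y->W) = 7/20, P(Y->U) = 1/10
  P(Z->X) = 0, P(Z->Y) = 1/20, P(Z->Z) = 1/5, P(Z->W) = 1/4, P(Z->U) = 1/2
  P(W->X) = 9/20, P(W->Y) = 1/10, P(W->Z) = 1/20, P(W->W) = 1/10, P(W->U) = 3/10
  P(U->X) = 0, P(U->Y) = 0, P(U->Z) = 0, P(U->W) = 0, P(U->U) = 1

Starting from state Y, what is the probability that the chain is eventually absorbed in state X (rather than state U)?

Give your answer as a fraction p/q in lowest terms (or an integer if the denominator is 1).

Answer: 600/853

Derivation:
Let a_i = P(absorbed in X | start in state i).
Boundary conditions: a_X = 1, a_U = 0.
For each transient state i, a_i = sum_j P(i->j) * a_j:
  a_Y = 9/20*a_X + 1/20*a_Y + 1/20*a_Z + 7/20*a_W + 1/10*a_U
  a_Z = 0*a_X + 1/20*a_Y + 1/5*a_Z + 1/4*a_W + 1/2*a_U
  a_W = 9/20*a_X + 1/10*a_Y + 1/20*a_Z + 1/10*a_W + 3/10*a_U

Substituting a_X = 1 and a_U = 0, rearrange to (I - Q) a = r where r[i] = P(i -> X):
  [19/20, -1/20, -7/20] . (a_Y, a_Z, a_W) = 9/20
  [-1/20, 4/5, -1/4] . (a_Y, a_Z, a_W) = 0
  [-1/10, -1/20, 9/10] . (a_Y, a_Z, a_W) = 9/20

Solving yields:
  a_Y = 600/853
  a_Z = 195/853
  a_W = 504/853

Starting state is Y, so the absorption probability is a_Y = 600/853.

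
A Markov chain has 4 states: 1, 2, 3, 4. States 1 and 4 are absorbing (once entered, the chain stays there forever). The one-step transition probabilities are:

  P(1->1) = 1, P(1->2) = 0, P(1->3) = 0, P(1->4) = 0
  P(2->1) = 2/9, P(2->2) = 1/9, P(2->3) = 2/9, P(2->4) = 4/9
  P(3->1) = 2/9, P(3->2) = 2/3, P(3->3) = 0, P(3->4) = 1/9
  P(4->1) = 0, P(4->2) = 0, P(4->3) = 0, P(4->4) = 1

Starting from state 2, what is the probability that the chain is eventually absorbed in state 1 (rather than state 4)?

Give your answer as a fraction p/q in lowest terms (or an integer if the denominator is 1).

Answer: 11/30

Derivation:
Let a_i = P(absorbed in 1 | start in state i).
Boundary conditions: a_1 = 1, a_4 = 0.
For each transient state i, a_i = sum_j P(i->j) * a_j:
  a_2 = 2/9*a_1 + 1/9*a_2 + 2/9*a_3 + 4/9*a_4
  a_3 = 2/9*a_1 + 2/3*a_2 + 0*a_3 + 1/9*a_4

Substituting a_1 = 1 and a_4 = 0, rearrange to (I - Q) a = r where r[i] = P(i -> 1):
  [8/9, -2/9] . (a_2, a_3) = 2/9
  [-2/3, 1] . (a_2, a_3) = 2/9

Solving yields:
  a_2 = 11/30
  a_3 = 7/15

Starting state is 2, so the absorption probability is a_2 = 11/30.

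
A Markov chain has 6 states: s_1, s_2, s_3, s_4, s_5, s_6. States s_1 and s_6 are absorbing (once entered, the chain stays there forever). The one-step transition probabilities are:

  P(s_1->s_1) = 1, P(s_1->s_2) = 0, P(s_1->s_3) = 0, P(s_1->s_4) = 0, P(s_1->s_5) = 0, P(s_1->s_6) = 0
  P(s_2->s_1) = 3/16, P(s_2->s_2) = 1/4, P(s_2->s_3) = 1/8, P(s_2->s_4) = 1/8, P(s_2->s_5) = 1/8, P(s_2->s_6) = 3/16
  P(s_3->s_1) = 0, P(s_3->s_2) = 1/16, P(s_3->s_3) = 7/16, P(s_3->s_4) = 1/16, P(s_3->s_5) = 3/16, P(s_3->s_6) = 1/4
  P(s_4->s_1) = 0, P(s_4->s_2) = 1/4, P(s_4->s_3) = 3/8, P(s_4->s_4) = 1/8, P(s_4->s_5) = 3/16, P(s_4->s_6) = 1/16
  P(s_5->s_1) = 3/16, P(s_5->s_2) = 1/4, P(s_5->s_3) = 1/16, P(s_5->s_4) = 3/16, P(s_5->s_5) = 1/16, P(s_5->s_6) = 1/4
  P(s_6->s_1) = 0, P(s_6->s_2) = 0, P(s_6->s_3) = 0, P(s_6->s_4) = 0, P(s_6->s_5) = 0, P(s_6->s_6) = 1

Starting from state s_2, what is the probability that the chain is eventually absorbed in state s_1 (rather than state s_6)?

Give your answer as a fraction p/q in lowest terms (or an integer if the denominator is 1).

Answer: 510/1303

Derivation:
Let a_i = P(absorbed in s_1 | start in state i).
Boundary conditions: a_s_1 = 1, a_s_6 = 0.
For each transient state i, a_i = sum_j P(i->j) * a_j:
  a_s_2 = 3/16*a_s_1 + 1/4*a_s_2 + 1/8*a_s_3 + 1/8*a_s_4 + 1/8*a_s_5 + 3/16*a_s_6
  a_s_3 = 0*a_s_1 + 1/16*a_s_2 + 7/16*a_s_3 + 1/16*a_s_4 + 3/16*a_s_5 + 1/4*a_s_6
  a_s_4 = 0*a_s_1 + 1/4*a_s_2 + 3/8*a_s_3 + 1/8*a_s_4 + 3/16*a_s_5 + 1/16*a_s_6
  a_s_5 = 3/16*a_s_1 + 1/4*a_s_2 + 1/16*a_s_3 + 3/16*a_s_4 + 1/16*a_s_5 + 1/4*a_s_6

Substituting a_s_1 = 1 and a_s_6 = 0, rearrange to (I - Q) a = r where r[i] = P(i -> s_1):
  [3/4, -1/8, -1/8, -1/8] . (a_s_2, a_s_3, a_s_4, a_s_5) = 3/16
  [-1/16, 9/16, -1/16, -3/16] . (a_s_2, a_s_3, a_s_4, a_s_5) = 0
  [-1/4, -3/8, 7/8, -3/16] . (a_s_2, a_s_3, a_s_4, a_s_5) = 0
  [-1/4, -1/16, -3/16, 15/16] . (a_s_2, a_s_3, a_s_4, a_s_5) = 3/16

Solving yields:
  a_s_2 = 510/1303
  a_s_3 = 1035/5212
  a_s_4 = 1443/5212
  a_s_5 = 486/1303

Starting state is s_2, so the absorption probability is a_s_2 = 510/1303.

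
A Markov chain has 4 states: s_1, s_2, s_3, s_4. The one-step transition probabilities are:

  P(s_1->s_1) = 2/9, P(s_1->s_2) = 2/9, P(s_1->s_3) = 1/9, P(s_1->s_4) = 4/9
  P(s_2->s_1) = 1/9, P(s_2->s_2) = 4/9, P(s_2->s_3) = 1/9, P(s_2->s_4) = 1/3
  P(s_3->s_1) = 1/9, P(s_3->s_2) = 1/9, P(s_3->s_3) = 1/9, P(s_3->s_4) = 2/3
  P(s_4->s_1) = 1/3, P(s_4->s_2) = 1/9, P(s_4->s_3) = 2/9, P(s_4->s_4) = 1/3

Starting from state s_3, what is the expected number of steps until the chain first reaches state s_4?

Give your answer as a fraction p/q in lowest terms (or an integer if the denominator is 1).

Let h_i = expected steps to first reach s_4 from state i.
Boundary: h_s_4 = 0.
First-step equations for the other states:
  h_s_1 = 1 + 2/9*h_s_1 + 2/9*h_s_2 + 1/9*h_s_3 + 4/9*h_s_4
  h_s_2 = 1 + 1/9*h_s_1 + 4/9*h_s_2 + 1/9*h_s_3 + 1/3*h_s_4
  h_s_3 = 1 + 1/9*h_s_1 + 1/9*h_s_2 + 1/9*h_s_3 + 2/3*h_s_4

Substituting h_s_4 = 0 and rearranging gives the linear system (I - Q) h = 1:
  [7/9, -2/9, -1/9] . (h_s_1, h_s_2, h_s_3) = 1
  [-1/9, 5/9, -1/9] . (h_s_1, h_s_2, h_s_3) = 1
  [-1/9, -1/9, 8/9] . (h_s_1, h_s_2, h_s_3) = 1

Solving yields:
  h_s_1 = 189/83
  h_s_2 = 216/83
  h_s_3 = 144/83

Starting state is s_3, so the expected hitting time is h_s_3 = 144/83.

Answer: 144/83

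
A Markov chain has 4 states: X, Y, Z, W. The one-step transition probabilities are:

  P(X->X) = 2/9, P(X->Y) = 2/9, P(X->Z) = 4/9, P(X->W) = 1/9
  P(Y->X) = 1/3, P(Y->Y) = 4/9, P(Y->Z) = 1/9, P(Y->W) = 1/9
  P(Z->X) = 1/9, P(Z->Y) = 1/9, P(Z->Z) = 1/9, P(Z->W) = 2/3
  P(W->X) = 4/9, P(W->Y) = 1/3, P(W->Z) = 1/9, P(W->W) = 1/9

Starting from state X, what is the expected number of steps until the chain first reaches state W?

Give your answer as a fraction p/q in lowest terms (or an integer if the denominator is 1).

Answer: 729/191

Derivation:
Let h_i = expected steps to first reach W from state i.
Boundary: h_W = 0.
First-step equations for the other states:
  h_X = 1 + 2/9*h_X + 2/9*h_Y + 4/9*h_Z + 1/9*h_W
  h_Y = 1 + 1/3*h_X + 4/9*h_Y + 1/9*h_Z + 1/9*h_W
  h_Z = 1 + 1/9*h_X + 1/9*h_Y + 1/9*h_Z + 2/3*h_W

Substituting h_W = 0 and rearranging gives the linear system (I - Q) h = 1:
  [7/9, -2/9, -4/9] . (h_X, h_Y, h_Z) = 1
  [-1/3, 5/9, -1/9] . (h_X, h_Y, h_Z) = 1
  [-1/9, -1/9, 8/9] . (h_X, h_Y, h_Z) = 1

Solving yields:
  h_X = 729/191
  h_Y = 864/191
  h_Z = 414/191

Starting state is X, so the expected hitting time is h_X = 729/191.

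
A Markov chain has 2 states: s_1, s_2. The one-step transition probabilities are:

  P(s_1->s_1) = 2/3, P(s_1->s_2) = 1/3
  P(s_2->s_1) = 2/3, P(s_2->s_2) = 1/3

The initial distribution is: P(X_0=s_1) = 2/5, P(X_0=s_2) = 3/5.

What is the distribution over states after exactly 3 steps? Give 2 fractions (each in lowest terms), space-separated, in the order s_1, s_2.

Propagating the distribution step by step (d_{t+1} = d_t * P):
d_0 = (s_1=2/5, s_2=3/5)
  d_1[s_1] = 2/5*2/3 + 3/5*2/3 = 2/3
  d_1[s_2] = 2/5*1/3 + 3/5*1/3 = 1/3
d_1 = (s_1=2/3, s_2=1/3)
  d_2[s_1] = 2/3*2/3 + 1/3*2/3 = 2/3
  d_2[s_2] = 2/3*1/3 + 1/3*1/3 = 1/3
d_2 = (s_1=2/3, s_2=1/3)
  d_3[s_1] = 2/3*2/3 + 1/3*2/3 = 2/3
  d_3[s_2] = 2/3*1/3 + 1/3*1/3 = 1/3
d_3 = (s_1=2/3, s_2=1/3)

Answer: 2/3 1/3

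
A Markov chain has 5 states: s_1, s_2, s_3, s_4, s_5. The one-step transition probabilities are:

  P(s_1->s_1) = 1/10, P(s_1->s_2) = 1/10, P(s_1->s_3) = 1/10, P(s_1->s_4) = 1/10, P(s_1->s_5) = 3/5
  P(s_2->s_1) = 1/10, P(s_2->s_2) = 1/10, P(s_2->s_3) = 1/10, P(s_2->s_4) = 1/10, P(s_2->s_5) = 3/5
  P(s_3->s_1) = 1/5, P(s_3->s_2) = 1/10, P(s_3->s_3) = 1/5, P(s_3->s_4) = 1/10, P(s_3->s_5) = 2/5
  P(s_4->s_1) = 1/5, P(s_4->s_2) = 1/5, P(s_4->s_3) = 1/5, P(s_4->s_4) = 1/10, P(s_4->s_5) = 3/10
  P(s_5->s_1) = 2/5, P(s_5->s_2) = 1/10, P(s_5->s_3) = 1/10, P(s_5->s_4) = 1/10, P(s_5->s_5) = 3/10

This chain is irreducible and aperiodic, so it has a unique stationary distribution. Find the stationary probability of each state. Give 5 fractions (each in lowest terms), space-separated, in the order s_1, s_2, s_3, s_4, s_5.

The stationary distribution satisfies pi = pi * P, i.e.:
  pi_s_1 = 1/10*pi_s_1 + 1/10*pi_s_2 + 1/5*pi_s_3 + 1/5*pi_s_4 + 2/5*pi_s_5
  pi_s_2 = 1/10*pi_s_1 + 1/10*pi_s_2 + 1/10*pi_s_3 + 1/5*pi_s_4 + 1/10*pi_s_5
  pi_s_3 = 1/10*pi_s_1 + 1/10*pi_s_2 + 1/5*pi_s_3 + 1/5*pi_s_4 + 1/10*pi_s_5
  pi_s_4 = 1/10*pi_s_1 + 1/10*pi_s_2 + 1/10*pi_s_3 + 1/10*pi_s_4 + 1/10*pi_s_5
  pi_s_5 = 3/5*pi_s_1 + 3/5*pi_s_2 + 2/5*pi_s_3 + 3/10*pi_s_4 + 3/10*pi_s_5
with normalization: pi_s_1 + pi_s_2 + pi_s_3 + pi_s_4 + pi_s_5 = 1.

Using the first 4 balance equations plus normalization, the linear system A*pi = b is:
  [-9/10, 1/10, 1/5, 1/5, 2/5] . pi = 0
  [1/10, -9/10, 1/10, 1/5, 1/10] . pi = 0
  [1/10, 1/10, -4/5, 1/5, 1/10] . pi = 0
  [1/10, 1/10, 1/10, -9/10, 1/10] . pi = 0
  [1, 1, 1, 1, 1] . pi = 1

Solving yields:
  pi_s_1 = 2903/11700
  pi_s_2 = 11/100
  pi_s_3 = 11/90
  pi_s_4 = 1/10
  pi_s_5 = 491/1170

Verification (pi * P):
  2903/11700*1/10 + 11/100*1/10 + 11/90*1/5 + 1/10*1/5 + 491/1170*2/5 = 2903/11700 = pi_s_1  (ok)
  2903/11700*1/10 + 11/100*1/10 + 11/90*1/10 + 1/10*1/5 + 491/1170*1/10 = 11/100 = pi_s_2  (ok)
  2903/11700*1/10 + 11/100*1/10 + 11/90*1/5 + 1/10*1/5 + 491/1170*1/10 = 11/90 = pi_s_3  (ok)
  2903/11700*1/10 + 11/100*1/10 + 11/90*1/10 + 1/10*1/10 + 491/1170*1/10 = 1/10 = pi_s_4  (ok)
  2903/11700*3/5 + 11/100*3/5 + 11/90*2/5 + 1/10*3/10 + 491/1170*3/10 = 491/1170 = pi_s_5  (ok)

Answer: 2903/11700 11/100 11/90 1/10 491/1170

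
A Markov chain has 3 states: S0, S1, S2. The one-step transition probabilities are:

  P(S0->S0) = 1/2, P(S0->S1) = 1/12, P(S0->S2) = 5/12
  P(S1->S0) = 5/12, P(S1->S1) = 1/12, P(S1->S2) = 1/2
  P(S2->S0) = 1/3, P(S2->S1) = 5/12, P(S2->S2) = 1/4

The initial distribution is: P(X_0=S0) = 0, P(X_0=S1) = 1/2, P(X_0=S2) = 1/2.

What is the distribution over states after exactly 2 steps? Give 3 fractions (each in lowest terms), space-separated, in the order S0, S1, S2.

Answer: 5/12 5/24 3/8

Derivation:
Propagating the distribution step by step (d_{t+1} = d_t * P):
d_0 = (S0=0, S1=1/2, S2=1/2)
  d_1[S0] = 0*1/2 + 1/2*5/12 + 1/2*1/3 = 3/8
  d_1[S1] = 0*1/12 + 1/2*1/12 + 1/2*5/12 = 1/4
  d_1[S2] = 0*5/12 + 1/2*1/2 + 1/2*1/4 = 3/8
d_1 = (S0=3/8, S1=1/4, S2=3/8)
  d_2[S0] = 3/8*1/2 + 1/4*5/12 + 3/8*1/3 = 5/12
  d_2[S1] = 3/8*1/12 + 1/4*1/12 + 3/8*5/12 = 5/24
  d_2[S2] = 3/8*5/12 + 1/4*1/2 + 3/8*1/4 = 3/8
d_2 = (S0=5/12, S1=5/24, S2=3/8)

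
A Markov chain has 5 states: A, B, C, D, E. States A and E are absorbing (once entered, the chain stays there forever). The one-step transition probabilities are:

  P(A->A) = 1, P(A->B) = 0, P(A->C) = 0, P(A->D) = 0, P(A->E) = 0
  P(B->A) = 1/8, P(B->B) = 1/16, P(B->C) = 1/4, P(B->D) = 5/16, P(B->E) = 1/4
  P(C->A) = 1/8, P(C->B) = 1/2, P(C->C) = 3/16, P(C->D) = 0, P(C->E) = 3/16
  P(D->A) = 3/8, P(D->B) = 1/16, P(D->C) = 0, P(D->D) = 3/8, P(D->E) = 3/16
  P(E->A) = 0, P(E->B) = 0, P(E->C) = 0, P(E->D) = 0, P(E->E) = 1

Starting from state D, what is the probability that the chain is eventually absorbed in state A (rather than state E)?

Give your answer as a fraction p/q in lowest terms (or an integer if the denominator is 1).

Let a_i = P(absorbed in A | start in state i).
Boundary conditions: a_A = 1, a_E = 0.
For each transient state i, a_i = sum_j P(i->j) * a_j:
  a_B = 1/8*a_A + 1/16*a_B + 1/4*a_C + 5/16*a_D + 1/4*a_E
  a_C = 1/8*a_A + 1/2*a_B + 3/16*a_C + 0*a_D + 3/16*a_E
  a_D = 3/8*a_A + 1/16*a_B + 0*a_C + 3/8*a_D + 3/16*a_E

Substituting a_A = 1 and a_E = 0, rearrange to (I - Q) a = r where r[i] = P(i -> A):
  [15/16, -1/4, -5/16] . (a_B, a_C, a_D) = 1/8
  [-1/2, 13/16, 0] . (a_B, a_C, a_D) = 1/8
  [-1/16, 0, 5/8] . (a_B, a_C, a_D) = 3/8

Solving yields:
  a_B = 146/313
  a_C = 138/313
  a_D = 1012/1565

Starting state is D, so the absorption probability is a_D = 1012/1565.

Answer: 1012/1565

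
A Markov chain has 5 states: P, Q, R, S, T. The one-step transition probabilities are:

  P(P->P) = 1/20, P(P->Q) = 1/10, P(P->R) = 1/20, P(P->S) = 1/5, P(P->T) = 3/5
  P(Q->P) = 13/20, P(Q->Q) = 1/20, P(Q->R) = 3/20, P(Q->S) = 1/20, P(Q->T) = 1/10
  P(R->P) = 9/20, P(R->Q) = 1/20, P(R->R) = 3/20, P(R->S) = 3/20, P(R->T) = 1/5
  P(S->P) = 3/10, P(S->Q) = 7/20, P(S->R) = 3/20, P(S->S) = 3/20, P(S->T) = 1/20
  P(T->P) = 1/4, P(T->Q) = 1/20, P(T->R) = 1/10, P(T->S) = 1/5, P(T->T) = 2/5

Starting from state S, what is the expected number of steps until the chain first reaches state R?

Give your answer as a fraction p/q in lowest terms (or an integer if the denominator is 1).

Let h_i = expected steps to first reach R from state i.
Boundary: h_R = 0.
First-step equations for the other states:
  h_P = 1 + 1/20*h_P + 1/10*h_Q + 1/20*h_R + 1/5*h_S + 3/5*h_T
  h_Q = 1 + 13/20*h_P + 1/20*h_Q + 3/20*h_R + 1/20*h_S + 1/10*h_T
  h_S = 1 + 3/10*h_P + 7/20*h_Q + 3/20*h_R + 3/20*h_S + 1/20*h_T
  h_T = 1 + 1/4*h_P + 1/20*h_Q + 1/10*h_R + 1/5*h_S + 2/5*h_T

Substituting h_R = 0 and rearranging gives the linear system (I - Q) h = 1:
  [19/20, -1/10, -1/5, -3/5] . (h_P, h_Q, h_S, h_T) = 1
  [-13/20, 19/20, -1/20, -1/10] . (h_P, h_Q, h_S, h_T) = 1
  [-3/10, -7/20, 17/20, -1/20] . (h_P, h_Q, h_S, h_T) = 1
  [-1/4, -1/20, -1/5, 3/5] . (h_P, h_Q, h_S, h_T) = 1

Solving yields:
  h_P = 71780/7019
  h_Q = 67200/7019
  h_S = 65320/7019
  h_T = 68980/7019

Starting state is S, so the expected hitting time is h_S = 65320/7019.

Answer: 65320/7019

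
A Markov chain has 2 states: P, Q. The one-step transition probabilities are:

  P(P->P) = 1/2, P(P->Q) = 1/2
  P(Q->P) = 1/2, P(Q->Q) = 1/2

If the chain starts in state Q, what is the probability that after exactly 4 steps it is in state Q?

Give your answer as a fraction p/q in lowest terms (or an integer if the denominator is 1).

Answer: 1/2

Derivation:
Computing P^4 by repeated multiplication:
P^1 =
  P: [1/2, 1/2]
  Q: [1/2, 1/2]
P^2 =
  P: [1/2, 1/2]
  Q: [1/2, 1/2]
P^3 =
  P: [1/2, 1/2]
  Q: [1/2, 1/2]
P^4 =
  P: [1/2, 1/2]
  Q: [1/2, 1/2]

(P^4)[Q -> Q] = 1/2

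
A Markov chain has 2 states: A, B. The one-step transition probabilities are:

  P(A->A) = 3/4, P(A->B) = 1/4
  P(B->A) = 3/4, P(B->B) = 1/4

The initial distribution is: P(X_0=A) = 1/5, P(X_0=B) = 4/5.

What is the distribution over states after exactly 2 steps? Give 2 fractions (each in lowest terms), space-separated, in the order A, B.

Answer: 3/4 1/4

Derivation:
Propagating the distribution step by step (d_{t+1} = d_t * P):
d_0 = (A=1/5, B=4/5)
  d_1[A] = 1/5*3/4 + 4/5*3/4 = 3/4
  d_1[B] = 1/5*1/4 + 4/5*1/4 = 1/4
d_1 = (A=3/4, B=1/4)
  d_2[A] = 3/4*3/4 + 1/4*3/4 = 3/4
  d_2[B] = 3/4*1/4 + 1/4*1/4 = 1/4
d_2 = (A=3/4, B=1/4)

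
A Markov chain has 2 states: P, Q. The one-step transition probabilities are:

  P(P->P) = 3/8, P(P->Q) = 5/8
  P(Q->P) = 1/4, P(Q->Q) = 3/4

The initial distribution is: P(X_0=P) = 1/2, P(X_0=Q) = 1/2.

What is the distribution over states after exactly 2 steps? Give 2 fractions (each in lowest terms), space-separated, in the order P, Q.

Propagating the distribution step by step (d_{t+1} = d_t * P):
d_0 = (P=1/2, Q=1/2)
  d_1[P] = 1/2*3/8 + 1/2*1/4 = 5/16
  d_1[Q] = 1/2*5/8 + 1/2*3/4 = 11/16
d_1 = (P=5/16, Q=11/16)
  d_2[P] = 5/16*3/8 + 11/16*1/4 = 37/128
  d_2[Q] = 5/16*5/8 + 11/16*3/4 = 91/128
d_2 = (P=37/128, Q=91/128)

Answer: 37/128 91/128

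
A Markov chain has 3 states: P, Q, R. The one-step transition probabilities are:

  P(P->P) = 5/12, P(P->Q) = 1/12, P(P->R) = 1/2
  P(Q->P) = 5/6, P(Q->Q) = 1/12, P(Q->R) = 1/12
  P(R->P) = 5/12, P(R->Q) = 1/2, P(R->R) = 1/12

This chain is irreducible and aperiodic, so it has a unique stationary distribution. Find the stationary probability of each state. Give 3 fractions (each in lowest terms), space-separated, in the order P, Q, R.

Answer: 115/229 47/229 67/229

Derivation:
The stationary distribution satisfies pi = pi * P, i.e.:
  pi_P = 5/12*pi_P + 5/6*pi_Q + 5/12*pi_R
  pi_Q = 1/12*pi_P + 1/12*pi_Q + 1/2*pi_R
  pi_R = 1/2*pi_P + 1/12*pi_Q + 1/12*pi_R
with normalization: pi_P + pi_Q + pi_R = 1.

Using the first 2 balance equations plus normalization, the linear system A*pi = b is:
  [-7/12, 5/6, 5/12] . pi = 0
  [1/12, -11/12, 1/2] . pi = 0
  [1, 1, 1] . pi = 1

Solving yields:
  pi_P = 115/229
  pi_Q = 47/229
  pi_R = 67/229

Verification (pi * P):
  115/229*5/12 + 47/229*5/6 + 67/229*5/12 = 115/229 = pi_P  (ok)
  115/229*1/12 + 47/229*1/12 + 67/229*1/2 = 47/229 = pi_Q  (ok)
  115/229*1/2 + 47/229*1/12 + 67/229*1/12 = 67/229 = pi_R  (ok)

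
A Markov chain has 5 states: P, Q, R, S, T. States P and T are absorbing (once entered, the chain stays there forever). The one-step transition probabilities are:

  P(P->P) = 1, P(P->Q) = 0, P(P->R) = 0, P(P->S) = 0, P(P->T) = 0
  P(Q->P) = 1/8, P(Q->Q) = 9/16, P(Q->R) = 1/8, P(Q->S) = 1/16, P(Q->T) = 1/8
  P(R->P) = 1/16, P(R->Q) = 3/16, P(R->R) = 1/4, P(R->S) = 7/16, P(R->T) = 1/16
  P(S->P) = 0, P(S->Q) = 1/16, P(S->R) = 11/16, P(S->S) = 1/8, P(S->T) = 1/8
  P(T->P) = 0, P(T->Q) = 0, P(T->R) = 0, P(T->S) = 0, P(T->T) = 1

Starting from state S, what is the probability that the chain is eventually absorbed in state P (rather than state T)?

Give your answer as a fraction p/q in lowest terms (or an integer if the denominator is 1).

Answer: 13/38

Derivation:
Let a_i = P(absorbed in P | start in state i).
Boundary conditions: a_P = 1, a_T = 0.
For each transient state i, a_i = sum_j P(i->j) * a_j:
  a_Q = 1/8*a_P + 9/16*a_Q + 1/8*a_R + 1/16*a_S + 1/8*a_T
  a_R = 1/16*a_P + 3/16*a_Q + 1/4*a_R + 7/16*a_S + 1/16*a_T
  a_S = 0*a_P + 1/16*a_Q + 11/16*a_R + 1/8*a_S + 1/8*a_T

Substituting a_P = 1 and a_T = 0, rearrange to (I - Q) a = r where r[i] = P(i -> P):
  [7/16, -1/8, -1/16] . (a_Q, a_R, a_S) = 1/8
  [-3/16, 3/4, -7/16] . (a_Q, a_R, a_S) = 1/16
  [-1/16, -11/16, 7/8] . (a_Q, a_R, a_S) = 0

Solving yields:
  a_Q = 17/38
  a_R = 15/38
  a_S = 13/38

Starting state is S, so the absorption probability is a_S = 13/38.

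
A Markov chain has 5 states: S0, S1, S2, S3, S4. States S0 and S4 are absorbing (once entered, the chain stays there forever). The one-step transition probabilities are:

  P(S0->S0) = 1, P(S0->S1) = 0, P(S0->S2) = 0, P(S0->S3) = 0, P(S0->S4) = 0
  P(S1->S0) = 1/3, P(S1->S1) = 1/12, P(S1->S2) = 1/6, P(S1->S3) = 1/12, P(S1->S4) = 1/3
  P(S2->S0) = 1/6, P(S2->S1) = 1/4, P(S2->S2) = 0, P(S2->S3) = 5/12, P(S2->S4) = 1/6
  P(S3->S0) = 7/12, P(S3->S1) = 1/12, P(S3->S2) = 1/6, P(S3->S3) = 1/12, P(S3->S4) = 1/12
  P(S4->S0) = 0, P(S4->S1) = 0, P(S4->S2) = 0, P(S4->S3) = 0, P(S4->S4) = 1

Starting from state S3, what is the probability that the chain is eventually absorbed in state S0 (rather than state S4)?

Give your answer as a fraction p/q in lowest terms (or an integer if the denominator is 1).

Let a_i = P(absorbed in S0 | start in state i).
Boundary conditions: a_S0 = 1, a_S4 = 0.
For each transient state i, a_i = sum_j P(i->j) * a_j:
  a_S1 = 1/3*a_S0 + 1/12*a_S1 + 1/6*a_S2 + 1/12*a_S3 + 1/3*a_S4
  a_S2 = 1/6*a_S0 + 1/4*a_S1 + 0*a_S2 + 5/12*a_S3 + 1/6*a_S4
  a_S3 = 7/12*a_S0 + 1/12*a_S1 + 1/6*a_S2 + 1/12*a_S3 + 1/12*a_S4

Substituting a_S0 = 1 and a_S4 = 0, rearrange to (I - Q) a = r where r[i] = P(i -> S0):
  [11/12, -1/6, -1/12] . (a_S1, a_S2, a_S3) = 1/3
  [-1/4, 1, -5/12] . (a_S1, a_S2, a_S3) = 1/6
  [-1/12, -1/6, 11/12] . (a_S1, a_S2, a_S3) = 7/12

Solving yields:
  a_S1 = 115/208
  a_S2 = 133/208
  a_S3 = 167/208

Starting state is S3, so the absorption probability is a_S3 = 167/208.

Answer: 167/208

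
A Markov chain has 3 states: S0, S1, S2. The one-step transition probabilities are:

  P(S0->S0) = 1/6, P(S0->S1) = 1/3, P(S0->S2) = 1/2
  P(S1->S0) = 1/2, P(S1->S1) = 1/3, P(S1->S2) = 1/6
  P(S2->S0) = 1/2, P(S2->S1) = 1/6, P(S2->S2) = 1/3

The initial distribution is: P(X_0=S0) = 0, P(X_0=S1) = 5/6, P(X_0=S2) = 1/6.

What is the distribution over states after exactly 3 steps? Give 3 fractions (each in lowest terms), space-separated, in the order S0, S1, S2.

Propagating the distribution step by step (d_{t+1} = d_t * P):
d_0 = (S0=0, S1=5/6, S2=1/6)
  d_1[S0] = 0*1/6 + 5/6*1/2 + 1/6*1/2 = 1/2
  d_1[S1] = 0*1/3 + 5/6*1/3 + 1/6*1/6 = 11/36
  d_1[S2] = 0*1/2 + 5/6*1/6 + 1/6*1/3 = 7/36
d_1 = (S0=1/2, S1=11/36, S2=7/36)
  d_2[S0] = 1/2*1/6 + 11/36*1/2 + 7/36*1/2 = 1/3
  d_2[S1] = 1/2*1/3 + 11/36*1/3 + 7/36*1/6 = 65/216
  d_2[S2] = 1/2*1/2 + 11/36*1/6 + 7/36*1/3 = 79/216
d_2 = (S0=1/3, S1=65/216, S2=79/216)
  d_3[S0] = 1/3*1/6 + 65/216*1/2 + 79/216*1/2 = 7/18
  d_3[S1] = 1/3*1/3 + 65/216*1/3 + 79/216*1/6 = 353/1296
  d_3[S2] = 1/3*1/2 + 65/216*1/6 + 79/216*1/3 = 439/1296
d_3 = (S0=7/18, S1=353/1296, S2=439/1296)

Answer: 7/18 353/1296 439/1296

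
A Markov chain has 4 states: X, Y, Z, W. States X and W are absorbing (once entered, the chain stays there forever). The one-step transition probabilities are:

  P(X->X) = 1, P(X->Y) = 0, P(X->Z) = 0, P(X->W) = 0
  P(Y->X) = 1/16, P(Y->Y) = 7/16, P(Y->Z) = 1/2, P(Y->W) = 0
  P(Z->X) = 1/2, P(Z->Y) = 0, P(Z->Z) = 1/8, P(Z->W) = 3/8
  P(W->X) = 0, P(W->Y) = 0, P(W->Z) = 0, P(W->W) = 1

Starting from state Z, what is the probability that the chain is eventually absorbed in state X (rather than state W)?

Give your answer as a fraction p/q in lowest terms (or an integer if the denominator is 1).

Let a_i = P(absorbed in X | start in state i).
Boundary conditions: a_X = 1, a_W = 0.
For each transient state i, a_i = sum_j P(i->j) * a_j:
  a_Y = 1/16*a_X + 7/16*a_Y + 1/2*a_Z + 0*a_W
  a_Z = 1/2*a_X + 0*a_Y + 1/8*a_Z + 3/8*a_W

Substituting a_X = 1 and a_W = 0, rearrange to (I - Q) a = r where r[i] = P(i -> X):
  [9/16, -1/2] . (a_Y, a_Z) = 1/16
  [0, 7/8] . (a_Y, a_Z) = 1/2

Solving yields:
  a_Y = 13/21
  a_Z = 4/7

Starting state is Z, so the absorption probability is a_Z = 4/7.

Answer: 4/7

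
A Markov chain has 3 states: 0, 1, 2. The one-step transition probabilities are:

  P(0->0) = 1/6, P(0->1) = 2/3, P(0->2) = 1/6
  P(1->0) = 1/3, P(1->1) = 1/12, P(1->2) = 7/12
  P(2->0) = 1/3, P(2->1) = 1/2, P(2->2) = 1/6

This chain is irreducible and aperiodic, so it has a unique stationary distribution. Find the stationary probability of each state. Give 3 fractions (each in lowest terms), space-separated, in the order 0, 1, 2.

The stationary distribution satisfies pi = pi * P, i.e.:
  pi_0 = 1/6*pi_0 + 1/3*pi_1 + 1/3*pi_2
  pi_1 = 2/3*pi_0 + 1/12*pi_1 + 1/2*pi_2
  pi_2 = 1/6*pi_0 + 7/12*pi_1 + 1/6*pi_2
with normalization: pi_0 + pi_1 + pi_2 = 1.

Using the first 2 balance equations plus normalization, the linear system A*pi = b is:
  [-5/6, 1/3, 1/3] . pi = 0
  [2/3, -11/12, 1/2] . pi = 0
  [1, 1, 1] . pi = 1

Solving yields:
  pi_0 = 2/7
  pi_1 = 46/119
  pi_2 = 39/119

Verification (pi * P):
  2/7*1/6 + 46/119*1/3 + 39/119*1/3 = 2/7 = pi_0  (ok)
  2/7*2/3 + 46/119*1/12 + 39/119*1/2 = 46/119 = pi_1  (ok)
  2/7*1/6 + 46/119*7/12 + 39/119*1/6 = 39/119 = pi_2  (ok)

Answer: 2/7 46/119 39/119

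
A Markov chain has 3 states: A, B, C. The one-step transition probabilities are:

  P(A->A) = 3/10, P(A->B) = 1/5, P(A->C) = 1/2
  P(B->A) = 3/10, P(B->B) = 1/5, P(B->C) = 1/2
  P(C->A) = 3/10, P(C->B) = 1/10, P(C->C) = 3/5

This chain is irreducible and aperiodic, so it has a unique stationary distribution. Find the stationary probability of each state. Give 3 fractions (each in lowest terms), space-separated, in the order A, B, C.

The stationary distribution satisfies pi = pi * P, i.e.:
  pi_A = 3/10*pi_A + 3/10*pi_B + 3/10*pi_C
  pi_B = 1/5*pi_A + 1/5*pi_B + 1/10*pi_C
  pi_C = 1/2*pi_A + 1/2*pi_B + 3/5*pi_C
with normalization: pi_A + pi_B + pi_C = 1.

Using the first 2 balance equations plus normalization, the linear system A*pi = b is:
  [-7/10, 3/10, 3/10] . pi = 0
  [1/5, -4/5, 1/10] . pi = 0
  [1, 1, 1] . pi = 1

Solving yields:
  pi_A = 3/10
  pi_B = 13/90
  pi_C = 5/9

Verification (pi * P):
  3/10*3/10 + 13/90*3/10 + 5/9*3/10 = 3/10 = pi_A  (ok)
  3/10*1/5 + 13/90*1/5 + 5/9*1/10 = 13/90 = pi_B  (ok)
  3/10*1/2 + 13/90*1/2 + 5/9*3/5 = 5/9 = pi_C  (ok)

Answer: 3/10 13/90 5/9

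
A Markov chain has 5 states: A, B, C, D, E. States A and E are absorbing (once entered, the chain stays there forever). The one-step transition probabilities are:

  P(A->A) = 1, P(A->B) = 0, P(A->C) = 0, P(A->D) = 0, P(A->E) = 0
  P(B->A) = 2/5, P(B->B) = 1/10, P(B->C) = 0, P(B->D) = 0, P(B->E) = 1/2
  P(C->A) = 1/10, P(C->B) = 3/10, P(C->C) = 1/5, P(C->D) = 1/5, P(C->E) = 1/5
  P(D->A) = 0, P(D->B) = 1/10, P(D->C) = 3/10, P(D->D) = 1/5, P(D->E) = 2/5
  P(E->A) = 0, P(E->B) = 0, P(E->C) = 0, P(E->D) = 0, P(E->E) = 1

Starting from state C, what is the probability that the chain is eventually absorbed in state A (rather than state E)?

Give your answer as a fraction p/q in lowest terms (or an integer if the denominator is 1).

Let a_i = P(absorbed in A | start in state i).
Boundary conditions: a_A = 1, a_E = 0.
For each transient state i, a_i = sum_j P(i->j) * a_j:
  a_B = 2/5*a_A + 1/10*a_B + 0*a_C + 0*a_D + 1/2*a_E
  a_C = 1/10*a_A + 3/10*a_B + 1/5*a_C + 1/5*a_D + 1/5*a_E
  a_D = 0*a_A + 1/10*a_B + 3/10*a_C + 1/5*a_D + 2/5*a_E

Substituting a_A = 1 and a_E = 0, rearrange to (I - Q) a = r where r[i] = P(i -> A):
  [9/10, 0, 0] . (a_B, a_C, a_D) = 2/5
  [-3/10, 4/5, -1/5] . (a_B, a_C, a_D) = 1/10
  [-1/10, -3/10, 4/5] . (a_B, a_C, a_D) = 0

Solving yields:
  a_B = 4/9
  a_C = 88/261
  a_D = 95/522

Starting state is C, so the absorption probability is a_C = 88/261.

Answer: 88/261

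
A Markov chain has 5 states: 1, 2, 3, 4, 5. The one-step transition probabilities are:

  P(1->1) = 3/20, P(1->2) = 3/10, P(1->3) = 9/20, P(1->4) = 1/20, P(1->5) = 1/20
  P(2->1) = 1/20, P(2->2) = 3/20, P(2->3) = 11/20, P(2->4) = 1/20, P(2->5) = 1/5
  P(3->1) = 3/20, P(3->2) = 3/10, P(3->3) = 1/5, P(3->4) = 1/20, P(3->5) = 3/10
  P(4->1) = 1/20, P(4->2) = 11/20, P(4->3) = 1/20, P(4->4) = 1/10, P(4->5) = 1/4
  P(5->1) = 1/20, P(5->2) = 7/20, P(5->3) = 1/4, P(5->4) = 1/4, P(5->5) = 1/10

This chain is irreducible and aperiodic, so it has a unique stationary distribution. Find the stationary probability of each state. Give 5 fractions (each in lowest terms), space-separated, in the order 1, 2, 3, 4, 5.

The stationary distribution satisfies pi = pi * P, i.e.:
  pi_1 = 3/20*pi_1 + 1/20*pi_2 + 3/20*pi_3 + 1/20*pi_4 + 1/20*pi_5
  pi_2 = 3/10*pi_1 + 3/20*pi_2 + 3/10*pi_3 + 11/20*pi_4 + 7/20*pi_5
  pi_3 = 9/20*pi_1 + 11/20*pi_2 + 1/5*pi_3 + 1/20*pi_4 + 1/4*pi_5
  pi_4 = 1/20*pi_1 + 1/20*pi_2 + 1/20*pi_3 + 1/10*pi_4 + 1/4*pi_5
  pi_5 = 1/20*pi_1 + 1/5*pi_2 + 3/10*pi_3 + 1/4*pi_4 + 1/10*pi_5
with normalization: pi_1 + pi_2 + pi_3 + pi_4 + pi_5 = 1.

Using the first 4 balance equations plus normalization, the linear system A*pi = b is:
  [-17/20, 1/20, 3/20, 1/20, 1/20] . pi = 0
  [3/10, -17/20, 3/10, 11/20, 7/20] . pi = 0
  [9/20, 11/20, -4/5, 1/20, 1/4] . pi = 0
  [1/20, 1/20, 1/20, -9/10, 1/4] . pi = 0
  [1, 1, 1, 1, 1] . pi = 1

Solving yields:
  pi_1 = 1891/20748
  pi_2 = 309/1064
  pi_3 = 2215/6916
  pi_4 = 989/10374
  pi_5 = 443/2184

Verification (pi * P):
  1891/20748*3/20 + 309/1064*1/20 + 2215/6916*3/20 + 989/10374*1/20 + 443/2184*1/20 = 1891/20748 = pi_1  (ok)
  1891/20748*3/10 + 309/1064*3/20 + 2215/6916*3/10 + 989/10374*11/20 + 443/2184*7/20 = 309/1064 = pi_2  (ok)
  1891/20748*9/20 + 309/1064*11/20 + 2215/6916*1/5 + 989/10374*1/20 + 443/2184*1/4 = 2215/6916 = pi_3  (ok)
  1891/20748*1/20 + 309/1064*1/20 + 2215/6916*1/20 + 989/10374*1/10 + 443/2184*1/4 = 989/10374 = pi_4  (ok)
  1891/20748*1/20 + 309/1064*1/5 + 2215/6916*3/10 + 989/10374*1/4 + 443/2184*1/10 = 443/2184 = pi_5  (ok)

Answer: 1891/20748 309/1064 2215/6916 989/10374 443/2184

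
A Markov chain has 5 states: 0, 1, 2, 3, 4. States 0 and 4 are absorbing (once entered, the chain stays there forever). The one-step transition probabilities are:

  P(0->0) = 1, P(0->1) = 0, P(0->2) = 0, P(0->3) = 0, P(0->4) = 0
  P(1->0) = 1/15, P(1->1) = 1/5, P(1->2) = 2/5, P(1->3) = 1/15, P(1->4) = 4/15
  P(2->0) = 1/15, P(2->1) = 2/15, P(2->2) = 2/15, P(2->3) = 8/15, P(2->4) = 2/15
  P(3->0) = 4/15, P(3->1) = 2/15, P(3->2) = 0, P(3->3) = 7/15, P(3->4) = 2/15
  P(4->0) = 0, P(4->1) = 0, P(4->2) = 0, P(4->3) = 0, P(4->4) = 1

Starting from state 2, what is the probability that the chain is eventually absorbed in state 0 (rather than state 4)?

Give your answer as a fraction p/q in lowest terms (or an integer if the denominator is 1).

Answer: 259/515

Derivation:
Let a_i = P(absorbed in 0 | start in state i).
Boundary conditions: a_0 = 1, a_4 = 0.
For each transient state i, a_i = sum_j P(i->j) * a_j:
  a_1 = 1/15*a_0 + 1/5*a_1 + 2/5*a_2 + 1/15*a_3 + 4/15*a_4
  a_2 = 1/15*a_0 + 2/15*a_1 + 2/15*a_2 + 8/15*a_3 + 2/15*a_4
  a_3 = 4/15*a_0 + 2/15*a_1 + 0*a_2 + 7/15*a_3 + 2/15*a_4

Substituting a_0 = 1 and a_4 = 0, rearrange to (I - Q) a = r where r[i] = P(i -> 0):
  [4/5, -2/5, -1/15] . (a_1, a_2, a_3) = 1/15
  [-2/15, 13/15, -8/15] . (a_1, a_2, a_3) = 1/15
  [-2/15, 0, 8/15] . (a_1, a_2, a_3) = 4/15

Solving yields:
  a_1 = 198/515
  a_2 = 259/515
  a_3 = 307/515

Starting state is 2, so the absorption probability is a_2 = 259/515.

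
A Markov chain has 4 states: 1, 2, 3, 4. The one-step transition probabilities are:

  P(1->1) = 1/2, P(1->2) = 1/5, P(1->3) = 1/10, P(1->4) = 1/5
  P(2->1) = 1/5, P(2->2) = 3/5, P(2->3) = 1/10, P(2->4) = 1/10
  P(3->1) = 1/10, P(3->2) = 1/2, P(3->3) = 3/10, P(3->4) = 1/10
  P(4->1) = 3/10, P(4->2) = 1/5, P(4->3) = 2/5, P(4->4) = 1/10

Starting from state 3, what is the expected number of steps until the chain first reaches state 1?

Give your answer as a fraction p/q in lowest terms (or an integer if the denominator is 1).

Let h_i = expected steps to first reach 1 from state i.
Boundary: h_1 = 0.
First-step equations for the other states:
  h_2 = 1 + 1/5*h_1 + 3/5*h_2 + 1/10*h_3 + 1/10*h_4
  h_3 = 1 + 1/10*h_1 + 1/2*h_2 + 3/10*h_3 + 1/10*h_4
  h_4 = 1 + 3/10*h_1 + 1/5*h_2 + 2/5*h_3 + 1/10*h_4

Substituting h_1 = 0 and rearranging gives the linear system (I - Q) h = 1:
  [2/5, -1/10, -1/10] . (h_2, h_3, h_4) = 1
  [-1/2, 7/10, -1/10] . (h_2, h_3, h_4) = 1
  [-1/5, -2/5, 9/10] . (h_2, h_3, h_4) = 1

Solving yields:
  h_2 = 160/31
  h_3 = 180/31
  h_4 = 150/31

Starting state is 3, so the expected hitting time is h_3 = 180/31.

Answer: 180/31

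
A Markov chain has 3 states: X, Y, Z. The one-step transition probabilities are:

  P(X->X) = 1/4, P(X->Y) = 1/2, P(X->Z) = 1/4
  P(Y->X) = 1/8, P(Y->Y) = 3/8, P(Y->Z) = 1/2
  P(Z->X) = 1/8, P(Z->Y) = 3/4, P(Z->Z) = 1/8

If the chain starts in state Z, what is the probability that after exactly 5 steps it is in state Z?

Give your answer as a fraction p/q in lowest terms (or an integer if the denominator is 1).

Answer: 10921/32768

Derivation:
Computing P^5 by repeated multiplication:
P^1 =
  X: [1/4, 1/2, 1/4]
  Y: [1/8, 3/8, 1/2]
  Z: [1/8, 3/4, 1/8]
P^2 =
  X: [5/32, 1/2, 11/32]
  Y: [9/64, 37/64, 9/32]
  Z: [9/64, 7/16, 27/64]
P^3 =
  X: [37/256, 67/128, 85/256]
  Y: [73/512, 255/512, 23/64]
  Z: [73/512, 141/256, 157/512]
P^4 =
  X: [293/2048, 265/512, 695/2048]
  Y: [585/4096, 2161/4096, 675/2048]
  Z: [585/4096, 65/128, 1431/4096]
P^5 =
  X: [2341/16384, 4261/8192, 5521/16384]
  Y: [4681/32768, 16923/32768, 2791/8192]
  Z: [4681/32768, 8583/16384, 10921/32768]

(P^5)[Z -> Z] = 10921/32768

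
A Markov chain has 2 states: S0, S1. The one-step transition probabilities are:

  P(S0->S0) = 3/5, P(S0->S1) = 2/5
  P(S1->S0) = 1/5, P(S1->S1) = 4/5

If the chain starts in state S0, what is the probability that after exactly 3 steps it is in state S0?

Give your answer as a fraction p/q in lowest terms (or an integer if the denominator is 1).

Answer: 47/125

Derivation:
Computing P^3 by repeated multiplication:
P^1 =
  S0: [3/5, 2/5]
  S1: [1/5, 4/5]
P^2 =
  S0: [11/25, 14/25]
  S1: [7/25, 18/25]
P^3 =
  S0: [47/125, 78/125]
  S1: [39/125, 86/125]

(P^3)[S0 -> S0] = 47/125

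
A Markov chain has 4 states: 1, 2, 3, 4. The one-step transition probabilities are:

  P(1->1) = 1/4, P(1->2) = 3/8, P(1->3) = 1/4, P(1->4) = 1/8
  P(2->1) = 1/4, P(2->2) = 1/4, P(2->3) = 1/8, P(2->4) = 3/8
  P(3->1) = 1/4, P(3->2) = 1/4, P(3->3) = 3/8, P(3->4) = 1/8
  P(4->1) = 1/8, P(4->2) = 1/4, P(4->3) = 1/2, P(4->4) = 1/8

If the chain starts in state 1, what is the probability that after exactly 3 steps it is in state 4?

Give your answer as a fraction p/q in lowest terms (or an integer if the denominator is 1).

Computing P^3 by repeated multiplication:
P^1 =
  1: [1/4, 3/8, 1/4, 1/8]
  2: [1/4, 1/4, 1/8, 3/8]
  3: [1/4, 1/4, 3/8, 1/8]
  4: [1/8, 1/4, 1/2, 1/8]
P^2 =
  1: [15/64, 9/32, 17/64, 7/32]
  2: [13/64, 9/32, 21/64, 3/16]
  3: [15/64, 9/32, 19/64, 3/16]
  4: [15/64, 17/64, 5/16, 3/16]
P^3 =
  1: [57/256, 143/512, 155/512, 25/128]
  2: [29/128, 141/512, 155/512, 25/128]
  3: [29/128, 143/512, 153/512, 25/128]
  4: [29/128, 143/512, 155/512, 49/256]

(P^3)[1 -> 4] = 25/128

Answer: 25/128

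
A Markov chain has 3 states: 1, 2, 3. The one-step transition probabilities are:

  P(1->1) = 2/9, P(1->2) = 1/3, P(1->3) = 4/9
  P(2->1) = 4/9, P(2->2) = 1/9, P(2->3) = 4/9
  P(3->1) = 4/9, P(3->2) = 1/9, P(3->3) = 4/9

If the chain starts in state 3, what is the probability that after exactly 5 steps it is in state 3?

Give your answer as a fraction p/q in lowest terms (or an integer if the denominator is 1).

Computing P^5 by repeated multiplication:
P^1 =
  1: [2/9, 1/3, 4/9]
  2: [4/9, 1/9, 4/9]
  3: [4/9, 1/9, 4/9]
P^2 =
  1: [32/81, 13/81, 4/9]
  2: [28/81, 17/81, 4/9]
  3: [28/81, 17/81, 4/9]
P^3 =
  1: [260/729, 145/729, 4/9]
  2: [268/729, 137/729, 4/9]
  3: [268/729, 137/729, 4/9]
P^4 =
  1: [2396/6561, 1249/6561, 4/9]
  2: [2380/6561, 1265/6561, 4/9]
  3: [2380/6561, 1265/6561, 4/9]
P^5 =
  1: [21452/59049, 11353/59049, 4/9]
  2: [21484/59049, 11321/59049, 4/9]
  3: [21484/59049, 11321/59049, 4/9]

(P^5)[3 -> 3] = 4/9

Answer: 4/9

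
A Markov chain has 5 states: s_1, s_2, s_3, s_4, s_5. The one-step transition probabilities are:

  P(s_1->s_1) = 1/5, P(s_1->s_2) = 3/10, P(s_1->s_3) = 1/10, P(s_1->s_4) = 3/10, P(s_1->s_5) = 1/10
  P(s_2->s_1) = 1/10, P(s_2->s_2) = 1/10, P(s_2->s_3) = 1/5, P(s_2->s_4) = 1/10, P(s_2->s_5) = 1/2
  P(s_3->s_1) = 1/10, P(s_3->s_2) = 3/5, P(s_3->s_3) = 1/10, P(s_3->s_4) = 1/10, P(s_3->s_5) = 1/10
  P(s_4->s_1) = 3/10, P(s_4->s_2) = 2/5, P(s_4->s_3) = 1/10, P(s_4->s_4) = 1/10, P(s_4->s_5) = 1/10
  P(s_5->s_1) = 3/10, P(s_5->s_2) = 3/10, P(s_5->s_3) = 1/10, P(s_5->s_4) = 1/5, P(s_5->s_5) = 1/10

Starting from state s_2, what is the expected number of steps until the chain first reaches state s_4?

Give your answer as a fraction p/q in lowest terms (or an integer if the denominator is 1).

Let h_i = expected steps to first reach s_4 from state i.
Boundary: h_s_4 = 0.
First-step equations for the other states:
  h_s_1 = 1 + 1/5*h_s_1 + 3/10*h_s_2 + 1/10*h_s_3 + 3/10*h_s_4 + 1/10*h_s_5
  h_s_2 = 1 + 1/10*h_s_1 + 1/10*h_s_2 + 1/5*h_s_3 + 1/10*h_s_4 + 1/2*h_s_5
  h_s_3 = 1 + 1/10*h_s_1 + 3/5*h_s_2 + 1/10*h_s_3 + 1/10*h_s_4 + 1/10*h_s_5
  h_s_5 = 1 + 3/10*h_s_1 + 3/10*h_s_2 + 1/10*h_s_3 + 1/5*h_s_4 + 1/10*h_s_5

Substituting h_s_4 = 0 and rearranging gives the linear system (I - Q) h = 1:
  [4/5, -3/10, -1/10, -1/10] . (h_s_1, h_s_2, h_s_3, h_s_5) = 1
  [-1/10, 9/10, -1/5, -1/2] . (h_s_1, h_s_2, h_s_3, h_s_5) = 1
  [-1/10, -3/5, 9/10, -1/10] . (h_s_1, h_s_2, h_s_3, h_s_5) = 1
  [-3/10, -3/10, -1/10, 9/10] . (h_s_1, h_s_2, h_s_3, h_s_5) = 1

Solving yields:
  h_s_1 = 300/59
  h_s_2 = 1100/177
  h_s_3 = 380/59
  h_s_5 = 330/59

Starting state is s_2, so the expected hitting time is h_s_2 = 1100/177.

Answer: 1100/177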